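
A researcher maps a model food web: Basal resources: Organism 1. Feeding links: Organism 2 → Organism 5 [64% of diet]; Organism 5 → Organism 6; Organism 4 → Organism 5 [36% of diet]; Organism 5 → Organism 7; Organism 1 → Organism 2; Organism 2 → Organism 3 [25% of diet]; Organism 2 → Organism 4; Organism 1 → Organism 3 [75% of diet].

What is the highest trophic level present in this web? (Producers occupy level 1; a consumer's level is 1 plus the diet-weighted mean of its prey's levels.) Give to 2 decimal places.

4.36

Organism 2: 1 + 1 = 2
Organism 3: 1 + (0.25×2 + 0.75×1) = 2.25
Organism 4: 1 + 2 = 3
Organism 5: 1 + (0.64×2 + 0.36×3) = 3.36
Organism 6: 1 + 3.36 = 4.36
Organism 7: 1 + 3.36 = 4.36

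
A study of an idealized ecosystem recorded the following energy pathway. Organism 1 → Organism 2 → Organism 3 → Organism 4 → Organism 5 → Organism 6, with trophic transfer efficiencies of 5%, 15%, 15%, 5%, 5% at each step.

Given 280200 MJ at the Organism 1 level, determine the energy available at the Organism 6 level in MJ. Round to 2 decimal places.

0.79 MJ

Organism 2: 280200 × 0.05 = 14010 MJ
Organism 3: 14010 × 0.15 = 2101.5 MJ
Organism 4: 2101.5 × 0.15 = 315.225 MJ
Organism 5: 315.225 × 0.05 = 15.76125 MJ
Organism 6: 15.76125 × 0.05 = 0.7880625 MJ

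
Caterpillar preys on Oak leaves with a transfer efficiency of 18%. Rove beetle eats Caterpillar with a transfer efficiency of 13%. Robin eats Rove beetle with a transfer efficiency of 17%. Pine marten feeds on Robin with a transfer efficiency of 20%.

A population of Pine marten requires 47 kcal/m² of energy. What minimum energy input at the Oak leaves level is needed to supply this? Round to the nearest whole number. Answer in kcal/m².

Cumulative transfer efficiency: 0.18 × 0.13 × 0.17 × 0.2 = 0.0007956
Oak leaves energy = 47 / 0.0007956 = 59075 kcal/m²

59075 kcal/m²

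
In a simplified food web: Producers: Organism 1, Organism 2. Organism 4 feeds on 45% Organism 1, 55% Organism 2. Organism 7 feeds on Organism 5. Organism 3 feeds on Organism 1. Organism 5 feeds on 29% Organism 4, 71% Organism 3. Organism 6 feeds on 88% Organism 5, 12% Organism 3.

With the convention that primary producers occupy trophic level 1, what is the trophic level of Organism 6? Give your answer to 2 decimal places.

Organism 3: 1 + 1 = 2
Organism 4: 1 + (0.45×1 + 0.55×1) = 2
Organism 5: 1 + (0.29×2 + 0.71×2) = 3
Organism 6: 1 + (0.88×3 + 0.12×2) = 3.88
Organism 7: 1 + 3 = 4

3.88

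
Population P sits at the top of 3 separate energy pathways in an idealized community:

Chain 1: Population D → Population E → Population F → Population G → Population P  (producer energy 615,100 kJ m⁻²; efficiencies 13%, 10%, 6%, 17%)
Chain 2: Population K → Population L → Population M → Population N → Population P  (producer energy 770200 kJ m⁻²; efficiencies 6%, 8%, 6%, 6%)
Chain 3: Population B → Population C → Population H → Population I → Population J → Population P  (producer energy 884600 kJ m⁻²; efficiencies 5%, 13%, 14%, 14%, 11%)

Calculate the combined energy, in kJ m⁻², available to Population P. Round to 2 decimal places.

107.27 kJ m⁻²

Chain 1: 615100 × 0.13 × 0.1 × 0.06 × 0.17 = 81.56226 kJ m⁻²
Chain 2: 770200 × 0.06 × 0.08 × 0.06 × 0.06 = 13.309056 kJ m⁻²
Chain 3: 884600 × 0.05 × 0.13 × 0.14 × 0.14 × 0.11 = 12.3967844 kJ m⁻²
Total at Population P: 81.56226 + 13.309056 + 12.3967844 = 107.2681004 kJ m⁻²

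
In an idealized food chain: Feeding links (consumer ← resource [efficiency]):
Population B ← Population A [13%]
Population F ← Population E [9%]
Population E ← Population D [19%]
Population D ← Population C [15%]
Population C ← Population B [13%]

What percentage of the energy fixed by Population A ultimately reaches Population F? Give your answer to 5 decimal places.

0.00433%

Product of link efficiencies: 0.13 × 0.13 × 0.15 × 0.19 × 0.09 = 0.0000433485
As a percentage: 0.0000433485 × 100 = 0.00433%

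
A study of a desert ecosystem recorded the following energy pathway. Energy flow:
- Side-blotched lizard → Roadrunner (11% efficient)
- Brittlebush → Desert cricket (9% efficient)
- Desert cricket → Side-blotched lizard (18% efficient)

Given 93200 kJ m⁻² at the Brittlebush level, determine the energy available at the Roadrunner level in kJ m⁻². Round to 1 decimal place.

Desert cricket: 93200 × 0.09 = 8388 kJ m⁻²
Side-blotched lizard: 8388 × 0.18 = 1509.84 kJ m⁻²
Roadrunner: 1509.84 × 0.11 = 166.0824 kJ m⁻²

166.1 kJ m⁻²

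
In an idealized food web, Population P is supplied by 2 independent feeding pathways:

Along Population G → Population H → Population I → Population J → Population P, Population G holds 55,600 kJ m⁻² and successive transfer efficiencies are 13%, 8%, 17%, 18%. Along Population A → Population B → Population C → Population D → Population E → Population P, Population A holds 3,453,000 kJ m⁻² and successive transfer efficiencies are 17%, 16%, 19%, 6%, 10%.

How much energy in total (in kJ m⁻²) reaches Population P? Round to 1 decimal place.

124.8 kJ m⁻²

Via Population G: 55600 × 0.13 × 0.08 × 0.17 × 0.18 = 17.694144 kJ m⁻²
Via Population A: 3453000 × 0.17 × 0.16 × 0.19 × 0.06 × 0.1 = 107.070624 kJ m⁻²
Total at Population P: 17.694144 + 107.070624 = 124.764768 kJ m⁻²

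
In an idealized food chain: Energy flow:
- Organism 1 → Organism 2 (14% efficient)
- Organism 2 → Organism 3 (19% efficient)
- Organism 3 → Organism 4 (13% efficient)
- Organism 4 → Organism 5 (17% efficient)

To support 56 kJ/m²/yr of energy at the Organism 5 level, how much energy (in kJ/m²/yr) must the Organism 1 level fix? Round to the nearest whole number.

95261 kJ/m²/yr

Cumulative transfer efficiency: 0.14 × 0.19 × 0.13 × 0.17 = 0.00058786
Organism 1 energy = 56 / 0.00058786 = 95261 kJ/m²/yr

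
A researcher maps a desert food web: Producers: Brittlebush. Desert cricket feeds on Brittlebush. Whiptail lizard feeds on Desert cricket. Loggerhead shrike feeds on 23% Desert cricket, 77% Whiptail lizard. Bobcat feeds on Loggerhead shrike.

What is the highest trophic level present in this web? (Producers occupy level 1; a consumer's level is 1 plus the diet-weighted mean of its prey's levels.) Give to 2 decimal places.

4.77

Desert cricket: 1 + 1 = 2
Whiptail lizard: 1 + 2 = 3
Loggerhead shrike: 1 + (0.23×2 + 0.77×3) = 3.77
Bobcat: 1 + 3.77 = 4.77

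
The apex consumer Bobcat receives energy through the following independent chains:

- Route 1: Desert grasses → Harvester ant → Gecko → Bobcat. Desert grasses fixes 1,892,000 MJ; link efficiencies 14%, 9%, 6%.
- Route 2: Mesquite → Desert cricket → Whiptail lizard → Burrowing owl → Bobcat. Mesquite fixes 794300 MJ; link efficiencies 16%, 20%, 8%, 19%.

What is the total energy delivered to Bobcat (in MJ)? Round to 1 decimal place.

Route 1: 1892000 × 0.14 × 0.09 × 0.06 = 1430.352 MJ
Route 2: 794300 × 0.16 × 0.2 × 0.08 × 0.19 = 386.34752 MJ
Total at Bobcat: 1430.352 + 386.34752 = 1816.69952 MJ

1816.7 MJ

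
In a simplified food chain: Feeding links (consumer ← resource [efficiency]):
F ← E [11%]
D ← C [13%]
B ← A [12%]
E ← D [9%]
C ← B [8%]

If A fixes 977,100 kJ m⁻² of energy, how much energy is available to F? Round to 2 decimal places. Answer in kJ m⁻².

12.07 kJ m⁻²

B: 977100 × 0.12 = 117252 kJ m⁻²
C: 117252 × 0.08 = 9380.16 kJ m⁻²
D: 9380.16 × 0.13 = 1219.4208 kJ m⁻²
E: 1219.4208 × 0.09 = 109.747872 kJ m⁻²
F: 109.747872 × 0.11 = 12.07226592 kJ m⁻²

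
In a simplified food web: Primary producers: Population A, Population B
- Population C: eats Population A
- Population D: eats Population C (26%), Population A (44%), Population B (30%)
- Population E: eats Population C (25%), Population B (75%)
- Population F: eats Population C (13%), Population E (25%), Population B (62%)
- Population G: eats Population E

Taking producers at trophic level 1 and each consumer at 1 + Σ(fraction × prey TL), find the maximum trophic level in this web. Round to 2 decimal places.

Population C: 1 + 1 = 2
Population D: 1 + (0.26×2 + 0.44×1 + 0.3×1) = 2.26
Population E: 1 + (0.25×2 + 0.75×1) = 2.25
Population F: 1 + (0.13×2 + 0.25×2.25 + 0.62×1) = 2.4425
Population G: 1 + 2.25 = 3.25

3.25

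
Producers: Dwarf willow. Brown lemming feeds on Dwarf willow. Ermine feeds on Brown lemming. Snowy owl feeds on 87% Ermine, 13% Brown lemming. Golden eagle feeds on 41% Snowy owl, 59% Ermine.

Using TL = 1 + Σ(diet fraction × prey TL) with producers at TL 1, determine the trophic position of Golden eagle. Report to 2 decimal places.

Brown lemming: 1 + 1 = 2
Ermine: 1 + 2 = 3
Snowy owl: 1 + (0.87×3 + 0.13×2) = 3.87
Golden eagle: 1 + (0.41×3.87 + 0.59×3) = 4.3567

4.36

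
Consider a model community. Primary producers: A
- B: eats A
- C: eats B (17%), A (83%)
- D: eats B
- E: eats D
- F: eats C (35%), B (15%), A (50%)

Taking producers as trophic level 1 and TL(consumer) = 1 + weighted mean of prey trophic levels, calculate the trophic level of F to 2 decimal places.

2.56

B: 1 + 1 = 2
C: 1 + (0.17×2 + 0.83×1) = 2.17
D: 1 + 2 = 3
E: 1 + 3 = 4
F: 1 + (0.35×2.17 + 0.15×2 + 0.5×1) = 2.5595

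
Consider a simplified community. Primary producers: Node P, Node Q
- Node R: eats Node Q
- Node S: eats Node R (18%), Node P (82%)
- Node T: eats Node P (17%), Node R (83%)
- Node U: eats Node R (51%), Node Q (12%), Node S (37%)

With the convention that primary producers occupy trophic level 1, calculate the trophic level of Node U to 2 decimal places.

2.95

Node R: 1 + 1 = 2
Node S: 1 + (0.18×2 + 0.82×1) = 2.18
Node T: 1 + (0.17×1 + 0.83×2) = 2.83
Node U: 1 + (0.51×2 + 0.12×1 + 0.37×2.18) = 2.9466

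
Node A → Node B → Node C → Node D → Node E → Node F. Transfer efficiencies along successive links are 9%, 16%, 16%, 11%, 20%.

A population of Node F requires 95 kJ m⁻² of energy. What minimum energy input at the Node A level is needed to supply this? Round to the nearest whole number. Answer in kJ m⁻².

1874211 kJ m⁻²

Cumulative transfer efficiency: 0.09 × 0.16 × 0.16 × 0.11 × 0.2 = 0.000050688
Node A energy = 95 / 0.000050688 = 1874211 kJ m⁻²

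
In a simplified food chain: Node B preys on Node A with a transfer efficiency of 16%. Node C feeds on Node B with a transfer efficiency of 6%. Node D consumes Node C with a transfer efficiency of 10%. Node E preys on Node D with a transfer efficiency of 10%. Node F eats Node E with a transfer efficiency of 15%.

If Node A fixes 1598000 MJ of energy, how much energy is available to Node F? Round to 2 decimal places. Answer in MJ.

23.01 MJ

Node B: 1598000 × 0.16 = 255680 MJ
Node C: 255680 × 0.06 = 15340.8 MJ
Node D: 15340.8 × 0.1 = 1534.08 MJ
Node E: 1534.08 × 0.1 = 153.408 MJ
Node F: 153.408 × 0.15 = 23.0112 MJ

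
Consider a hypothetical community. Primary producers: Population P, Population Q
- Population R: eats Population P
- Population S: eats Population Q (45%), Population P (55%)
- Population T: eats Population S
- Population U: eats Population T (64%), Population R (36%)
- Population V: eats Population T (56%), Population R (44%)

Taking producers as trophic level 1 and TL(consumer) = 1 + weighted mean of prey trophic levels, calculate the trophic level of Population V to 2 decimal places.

Population R: 1 + 1 = 2
Population S: 1 + (0.45×1 + 0.55×1) = 2
Population T: 1 + 2 = 3
Population U: 1 + (0.64×3 + 0.36×2) = 3.64
Population V: 1 + (0.56×3 + 0.44×2) = 3.56

3.56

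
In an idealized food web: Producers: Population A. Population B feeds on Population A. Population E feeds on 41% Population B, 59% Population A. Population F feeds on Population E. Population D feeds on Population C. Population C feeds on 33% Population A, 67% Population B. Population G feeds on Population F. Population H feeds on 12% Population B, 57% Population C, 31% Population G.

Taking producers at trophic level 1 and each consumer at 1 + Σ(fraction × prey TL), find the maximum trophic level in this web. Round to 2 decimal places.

Population B: 1 + 1 = 2
Population C: 1 + (0.33×1 + 0.67×2) = 2.67
Population D: 1 + 2.67 = 3.67
Population E: 1 + (0.41×2 + 0.59×1) = 2.41
Population F: 1 + 2.41 = 3.41
Population G: 1 + 3.41 = 4.41
Population H: 1 + (0.12×2 + 0.57×2.67 + 0.31×4.41) = 4.129

4.41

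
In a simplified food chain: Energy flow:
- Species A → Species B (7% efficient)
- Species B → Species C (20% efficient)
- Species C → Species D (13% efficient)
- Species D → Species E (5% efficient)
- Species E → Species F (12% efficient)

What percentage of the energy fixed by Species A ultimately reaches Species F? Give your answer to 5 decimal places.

Product of link efficiencies: 0.07 × 0.2 × 0.13 × 0.05 × 0.12 = 0.00001092
As a percentage: 0.00001092 × 100 = 0.00109%

0.00109%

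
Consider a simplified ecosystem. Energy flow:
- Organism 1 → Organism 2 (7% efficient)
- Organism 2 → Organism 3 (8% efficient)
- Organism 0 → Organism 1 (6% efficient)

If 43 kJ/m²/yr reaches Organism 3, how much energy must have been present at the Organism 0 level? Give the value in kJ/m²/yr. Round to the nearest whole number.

Cumulative transfer efficiency: 0.06 × 0.07 × 0.08 = 0.000336
Organism 0 energy = 43 / 0.000336 = 127976 kJ/m²/yr

127976 kJ/m²/yr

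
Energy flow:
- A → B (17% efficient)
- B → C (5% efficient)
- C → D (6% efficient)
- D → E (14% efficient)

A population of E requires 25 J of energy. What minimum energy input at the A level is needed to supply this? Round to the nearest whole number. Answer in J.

Cumulative transfer efficiency: 0.17 × 0.05 × 0.06 × 0.14 = 0.0000714
A energy = 25 / 0.0000714 = 350140 J

350140 J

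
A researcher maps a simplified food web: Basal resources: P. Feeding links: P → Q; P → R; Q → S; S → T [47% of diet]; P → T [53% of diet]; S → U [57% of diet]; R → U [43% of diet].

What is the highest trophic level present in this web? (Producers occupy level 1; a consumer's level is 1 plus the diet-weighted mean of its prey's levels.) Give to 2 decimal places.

Q: 1 + 1 = 2
R: 1 + 1 = 2
S: 1 + 2 = 3
T: 1 + (0.47×3 + 0.53×1) = 2.94
U: 1 + (0.57×3 + 0.43×2) = 3.57

3.57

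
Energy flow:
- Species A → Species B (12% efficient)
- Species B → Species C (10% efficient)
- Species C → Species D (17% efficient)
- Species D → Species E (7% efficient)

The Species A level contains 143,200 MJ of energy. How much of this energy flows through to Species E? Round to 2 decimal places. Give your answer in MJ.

20.45 MJ

Species B: 143200 × 0.12 = 17184 MJ
Species C: 17184 × 0.1 = 1718.4 MJ
Species D: 1718.4 × 0.17 = 292.128 MJ
Species E: 292.128 × 0.07 = 20.44896 MJ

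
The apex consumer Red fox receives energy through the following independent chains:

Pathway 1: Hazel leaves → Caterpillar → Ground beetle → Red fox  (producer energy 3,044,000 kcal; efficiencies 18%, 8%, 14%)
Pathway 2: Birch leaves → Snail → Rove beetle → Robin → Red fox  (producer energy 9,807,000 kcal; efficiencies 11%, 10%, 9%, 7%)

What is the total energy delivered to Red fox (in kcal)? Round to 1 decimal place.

Pathway 1: 3044000 × 0.18 × 0.08 × 0.14 = 6136.704 kcal
Pathway 2: 9807000 × 0.11 × 0.1 × 0.09 × 0.07 = 679.6251 kcal
Total at Red fox: 6136.704 + 679.6251 = 6816.3291 kcal

6816.3 kcal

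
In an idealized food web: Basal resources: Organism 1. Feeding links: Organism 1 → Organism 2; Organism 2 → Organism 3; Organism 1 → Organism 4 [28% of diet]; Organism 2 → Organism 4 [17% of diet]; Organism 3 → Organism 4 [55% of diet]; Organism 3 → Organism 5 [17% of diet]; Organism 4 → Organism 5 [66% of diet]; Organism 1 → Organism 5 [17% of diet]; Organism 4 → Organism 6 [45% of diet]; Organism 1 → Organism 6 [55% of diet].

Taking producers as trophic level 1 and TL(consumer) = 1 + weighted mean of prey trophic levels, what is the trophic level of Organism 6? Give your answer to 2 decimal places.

Organism 2: 1 + 1 = 2
Organism 3: 1 + 2 = 3
Organism 4: 1 + (0.28×1 + 0.17×2 + 0.55×3) = 3.27
Organism 5: 1 + (0.17×3 + 0.66×3.27 + 0.17×1) = 3.8382
Organism 6: 1 + (0.45×3.27 + 0.55×1) = 3.0215

3.02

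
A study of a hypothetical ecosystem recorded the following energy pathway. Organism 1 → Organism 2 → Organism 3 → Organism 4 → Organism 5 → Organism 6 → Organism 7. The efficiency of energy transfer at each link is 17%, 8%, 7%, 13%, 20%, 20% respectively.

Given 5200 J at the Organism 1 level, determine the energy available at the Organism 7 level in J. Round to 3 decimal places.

0.026 J

Organism 2: 5200 × 0.17 = 884 J
Organism 3: 884 × 0.08 = 70.72 J
Organism 4: 70.72 × 0.07 = 4.9504 J
Organism 5: 4.9504 × 0.13 = 0.643552 J
Organism 6: 0.643552 × 0.2 = 0.1287104 J
Organism 7: 0.1287104 × 0.2 = 0.02574208 J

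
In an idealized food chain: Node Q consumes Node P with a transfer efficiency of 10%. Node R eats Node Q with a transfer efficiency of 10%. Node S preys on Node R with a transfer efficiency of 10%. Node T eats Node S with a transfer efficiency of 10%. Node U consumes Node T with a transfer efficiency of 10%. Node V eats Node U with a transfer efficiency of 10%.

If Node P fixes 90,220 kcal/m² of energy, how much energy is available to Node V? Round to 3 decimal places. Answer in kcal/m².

Node Q: 90220 × 0.1 = 9022 kcal/m²
Node R: 9022 × 0.1 = 902.2 kcal/m²
Node S: 902.2 × 0.1 = 90.22 kcal/m²
Node T: 90.22 × 0.1 = 9.022 kcal/m²
Node U: 9.022 × 0.1 = 0.9022 kcal/m²
Node V: 0.9022 × 0.1 = 0.09022 kcal/m²

0.090 kcal/m²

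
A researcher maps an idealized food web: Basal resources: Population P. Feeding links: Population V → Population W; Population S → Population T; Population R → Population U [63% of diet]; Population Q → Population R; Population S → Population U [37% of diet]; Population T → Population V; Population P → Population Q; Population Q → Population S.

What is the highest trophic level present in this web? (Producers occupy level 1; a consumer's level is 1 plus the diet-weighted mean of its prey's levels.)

Population Q: 1 + 1 = 2
Population R: 1 + 2 = 3
Population S: 1 + 2 = 3
Population T: 1 + 3 = 4
Population U: 1 + (0.63×3 + 0.37×3) = 4
Population V: 1 + 4 = 5
Population W: 1 + 5 = 6

6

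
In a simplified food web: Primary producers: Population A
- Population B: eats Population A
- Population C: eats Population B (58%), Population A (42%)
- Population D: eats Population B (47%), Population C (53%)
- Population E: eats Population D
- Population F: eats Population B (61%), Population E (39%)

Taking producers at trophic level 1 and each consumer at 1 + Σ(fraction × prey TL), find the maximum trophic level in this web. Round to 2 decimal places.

4.31

Population B: 1 + 1 = 2
Population C: 1 + (0.58×2 + 0.42×1) = 2.58
Population D: 1 + (0.47×2 + 0.53×2.58) = 3.3074
Population E: 1 + 3.3074 = 4.3074
Population F: 1 + (0.61×2 + 0.39×4.3074) = 3.899886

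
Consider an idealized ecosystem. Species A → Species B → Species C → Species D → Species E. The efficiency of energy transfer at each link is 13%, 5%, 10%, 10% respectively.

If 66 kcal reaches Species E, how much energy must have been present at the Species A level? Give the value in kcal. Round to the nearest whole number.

Cumulative transfer efficiency: 0.13 × 0.05 × 0.1 × 0.1 = 0.000065
Species A energy = 66 / 0.000065 = 1015385 kcal

1015385 kcal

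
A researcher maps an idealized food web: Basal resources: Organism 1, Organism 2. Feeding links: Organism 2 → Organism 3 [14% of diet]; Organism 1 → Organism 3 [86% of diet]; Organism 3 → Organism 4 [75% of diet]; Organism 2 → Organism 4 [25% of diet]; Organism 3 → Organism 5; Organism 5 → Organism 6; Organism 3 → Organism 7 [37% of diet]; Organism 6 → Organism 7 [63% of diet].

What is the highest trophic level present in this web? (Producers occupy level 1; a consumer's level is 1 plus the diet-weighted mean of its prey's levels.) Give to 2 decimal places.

4.26

Organism 3: 1 + (0.14×1 + 0.86×1) = 2
Organism 4: 1 + (0.75×2 + 0.25×1) = 2.75
Organism 5: 1 + 2 = 3
Organism 6: 1 + 3 = 4
Organism 7: 1 + (0.37×2 + 0.63×4) = 4.26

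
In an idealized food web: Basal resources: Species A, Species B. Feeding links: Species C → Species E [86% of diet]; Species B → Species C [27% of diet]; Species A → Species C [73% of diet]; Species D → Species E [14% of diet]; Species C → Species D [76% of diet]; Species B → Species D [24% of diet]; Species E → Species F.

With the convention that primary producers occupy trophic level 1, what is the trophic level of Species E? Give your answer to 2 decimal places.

3.11

Species C: 1 + (0.73×1 + 0.27×1) = 2
Species D: 1 + (0.76×2 + 0.24×1) = 2.76
Species E: 1 + (0.14×2.76 + 0.86×2) = 3.1064
Species F: 1 + 3.1064 = 4.1064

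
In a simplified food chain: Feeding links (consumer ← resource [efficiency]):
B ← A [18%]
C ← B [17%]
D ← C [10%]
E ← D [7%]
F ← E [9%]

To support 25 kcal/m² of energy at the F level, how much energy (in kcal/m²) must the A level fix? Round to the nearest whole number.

Cumulative transfer efficiency: 0.18 × 0.17 × 0.1 × 0.07 × 0.09 = 0.000019278
A energy = 25 / 0.000019278 = 1296815 kcal/m²

1296815 kcal/m²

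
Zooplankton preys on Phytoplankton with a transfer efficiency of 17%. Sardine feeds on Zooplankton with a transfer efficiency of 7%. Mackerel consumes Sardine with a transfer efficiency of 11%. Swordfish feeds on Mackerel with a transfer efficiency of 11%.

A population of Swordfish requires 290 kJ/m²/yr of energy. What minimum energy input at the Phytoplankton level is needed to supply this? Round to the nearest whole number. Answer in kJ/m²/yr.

2014029 kJ/m²/yr

Cumulative transfer efficiency: 0.17 × 0.07 × 0.11 × 0.11 = 0.00014399
Phytoplankton energy = 290 / 0.00014399 = 2014029 kJ/m²/yr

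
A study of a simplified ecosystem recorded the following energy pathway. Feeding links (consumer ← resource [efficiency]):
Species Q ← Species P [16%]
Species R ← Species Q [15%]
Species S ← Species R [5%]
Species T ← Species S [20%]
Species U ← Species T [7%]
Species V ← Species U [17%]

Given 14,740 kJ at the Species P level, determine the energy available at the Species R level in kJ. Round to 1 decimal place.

353.8 kJ

Species Q: 14740 × 0.16 = 2358.4 kJ
Species R: 2358.4 × 0.15 = 353.76 kJ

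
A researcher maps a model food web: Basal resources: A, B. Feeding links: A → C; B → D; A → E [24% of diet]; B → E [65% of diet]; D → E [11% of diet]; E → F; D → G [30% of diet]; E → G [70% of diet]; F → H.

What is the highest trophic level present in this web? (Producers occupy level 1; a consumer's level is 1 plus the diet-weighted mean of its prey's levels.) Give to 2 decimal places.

C: 1 + 1 = 2
D: 1 + 1 = 2
E: 1 + (0.24×1 + 0.65×1 + 0.11×2) = 2.11
F: 1 + 2.11 = 3.11
G: 1 + (0.3×2 + 0.7×2.11) = 3.077
H: 1 + 3.11 = 4.11

4.11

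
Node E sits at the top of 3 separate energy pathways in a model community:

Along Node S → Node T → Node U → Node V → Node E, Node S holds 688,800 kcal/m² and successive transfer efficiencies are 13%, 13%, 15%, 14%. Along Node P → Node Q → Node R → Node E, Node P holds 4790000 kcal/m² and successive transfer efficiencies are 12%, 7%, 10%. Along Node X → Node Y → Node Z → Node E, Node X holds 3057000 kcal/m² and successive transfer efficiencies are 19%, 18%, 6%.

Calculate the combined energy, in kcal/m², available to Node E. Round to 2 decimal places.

Via Node S: 688800 × 0.13 × 0.13 × 0.15 × 0.14 = 244.45512 kcal/m²
Via Node P: 4790000 × 0.12 × 0.07 × 0.1 = 4023.6 kcal/m²
Via Node X: 3057000 × 0.19 × 0.18 × 0.06 = 6272.964 kcal/m²
Total at Node E: 244.45512 + 4023.6 + 6272.964 = 10541.01912 kcal/m²

10541.02 kcal/m²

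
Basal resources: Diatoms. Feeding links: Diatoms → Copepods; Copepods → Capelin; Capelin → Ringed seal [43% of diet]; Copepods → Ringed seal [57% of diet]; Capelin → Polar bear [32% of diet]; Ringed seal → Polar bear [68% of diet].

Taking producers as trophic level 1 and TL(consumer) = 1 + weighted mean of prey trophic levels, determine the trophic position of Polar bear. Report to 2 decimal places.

Copepods: 1 + 1 = 2
Capelin: 1 + 2 = 3
Ringed seal: 1 + (0.43×3 + 0.57×2) = 3.43
Polar bear: 1 + (0.32×3 + 0.68×3.43) = 4.2924

4.29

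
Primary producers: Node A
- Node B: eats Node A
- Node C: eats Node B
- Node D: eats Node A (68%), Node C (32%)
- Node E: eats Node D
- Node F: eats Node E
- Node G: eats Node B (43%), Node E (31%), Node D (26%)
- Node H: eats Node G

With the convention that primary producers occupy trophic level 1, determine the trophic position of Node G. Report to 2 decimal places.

3.67

Node B: 1 + 1 = 2
Node C: 1 + 2 = 3
Node D: 1 + (0.68×1 + 0.32×3) = 2.64
Node E: 1 + 2.64 = 3.64
Node F: 1 + 3.64 = 4.64
Node G: 1 + (0.43×2 + 0.31×3.64 + 0.26×2.64) = 3.6748
Node H: 1 + 3.6748 = 4.6748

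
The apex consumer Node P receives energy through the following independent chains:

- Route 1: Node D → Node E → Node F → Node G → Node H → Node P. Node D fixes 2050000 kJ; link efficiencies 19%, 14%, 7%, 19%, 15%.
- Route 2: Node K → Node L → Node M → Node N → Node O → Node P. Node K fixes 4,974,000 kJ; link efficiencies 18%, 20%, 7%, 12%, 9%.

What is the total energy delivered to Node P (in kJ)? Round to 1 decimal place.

244.2 kJ

Route 1: 2050000 × 0.19 × 0.14 × 0.07 × 0.19 × 0.15 = 108.78735 kJ
Route 2: 4974000 × 0.18 × 0.2 × 0.07 × 0.12 × 0.09 = 135.372384 kJ
Total at Node P: 108.78735 + 135.372384 = 244.159734 kJ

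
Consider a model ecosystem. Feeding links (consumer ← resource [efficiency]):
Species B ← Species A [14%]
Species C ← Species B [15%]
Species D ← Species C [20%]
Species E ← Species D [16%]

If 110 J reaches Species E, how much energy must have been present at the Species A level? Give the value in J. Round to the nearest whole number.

Cumulative transfer efficiency: 0.14 × 0.15 × 0.2 × 0.16 = 0.000672
Species A energy = 110 / 0.000672 = 163690 J

163690 J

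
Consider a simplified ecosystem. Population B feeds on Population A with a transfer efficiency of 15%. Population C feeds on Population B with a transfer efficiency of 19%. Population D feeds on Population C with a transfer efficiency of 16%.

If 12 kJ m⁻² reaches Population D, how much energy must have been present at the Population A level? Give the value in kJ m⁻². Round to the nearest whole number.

2632 kJ m⁻²

Cumulative transfer efficiency: 0.15 × 0.19 × 0.16 = 0.00456
Population A energy = 12 / 0.00456 = 2632 kJ m⁻²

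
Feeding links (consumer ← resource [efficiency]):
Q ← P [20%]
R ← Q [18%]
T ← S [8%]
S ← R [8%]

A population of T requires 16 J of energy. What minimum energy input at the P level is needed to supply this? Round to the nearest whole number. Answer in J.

Cumulative transfer efficiency: 0.2 × 0.18 × 0.08 × 0.08 = 0.0002304
P energy = 16 / 0.0002304 = 69444 J

69444 J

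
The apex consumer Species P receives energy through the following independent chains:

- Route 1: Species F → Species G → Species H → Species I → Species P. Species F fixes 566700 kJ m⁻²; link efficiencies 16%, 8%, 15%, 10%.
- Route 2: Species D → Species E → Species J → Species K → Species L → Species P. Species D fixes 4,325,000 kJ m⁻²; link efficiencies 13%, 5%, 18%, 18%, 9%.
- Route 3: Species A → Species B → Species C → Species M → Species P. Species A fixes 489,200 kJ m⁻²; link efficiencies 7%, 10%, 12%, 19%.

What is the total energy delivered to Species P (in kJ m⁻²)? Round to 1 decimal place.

268.9 kJ m⁻²

Route 1: 566700 × 0.16 × 0.08 × 0.15 × 0.1 = 108.8064 kJ m⁻²
Route 2: 4325000 × 0.13 × 0.05 × 0.18 × 0.18 × 0.09 = 81.97605 kJ m⁻²
Route 3: 489200 × 0.07 × 0.1 × 0.12 × 0.19 = 78.07632 kJ m⁻²
Total at Species P: 108.8064 + 81.97605 + 78.07632 = 268.85877 kJ m⁻²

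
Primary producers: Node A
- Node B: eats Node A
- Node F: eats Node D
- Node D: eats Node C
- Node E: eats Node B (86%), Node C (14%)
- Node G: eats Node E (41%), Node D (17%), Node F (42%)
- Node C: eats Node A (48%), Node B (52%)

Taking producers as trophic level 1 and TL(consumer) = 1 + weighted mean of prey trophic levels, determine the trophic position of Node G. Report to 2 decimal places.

4.76

Node B: 1 + 1 = 2
Node C: 1 + (0.48×1 + 0.52×2) = 2.52
Node D: 1 + 2.52 = 3.52
Node E: 1 + (0.86×2 + 0.14×2.52) = 3.0728
Node F: 1 + 3.52 = 4.52
Node G: 1 + (0.41×3.0728 + 0.17×3.52 + 0.42×4.52) = 4.756648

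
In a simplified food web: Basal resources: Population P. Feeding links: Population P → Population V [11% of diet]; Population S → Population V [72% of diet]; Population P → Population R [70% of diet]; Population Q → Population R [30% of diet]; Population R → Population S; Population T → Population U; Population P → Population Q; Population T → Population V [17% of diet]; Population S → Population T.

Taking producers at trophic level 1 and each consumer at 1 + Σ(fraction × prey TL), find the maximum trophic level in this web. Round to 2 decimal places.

Population Q: 1 + 1 = 2
Population R: 1 + (0.3×2 + 0.7×1) = 2.3
Population S: 1 + 2.3 = 3.3
Population T: 1 + 3.3 = 4.3
Population U: 1 + 4.3 = 5.3
Population V: 1 + (0.11×1 + 0.72×3.3 + 0.17×4.3) = 4.217

5.30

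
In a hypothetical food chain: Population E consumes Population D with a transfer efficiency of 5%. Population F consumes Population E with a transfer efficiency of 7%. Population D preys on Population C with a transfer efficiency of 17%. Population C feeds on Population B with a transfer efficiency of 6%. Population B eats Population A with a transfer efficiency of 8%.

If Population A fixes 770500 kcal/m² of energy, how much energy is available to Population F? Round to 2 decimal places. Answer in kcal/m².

Population B: 770500 × 0.08 = 61640 kcal/m²
Population C: 61640 × 0.06 = 3698.4 kcal/m²
Population D: 3698.4 × 0.17 = 628.728 kcal/m²
Population E: 628.728 × 0.05 = 31.4364 kcal/m²
Population F: 31.4364 × 0.07 = 2.200548 kcal/m²

2.20 kcal/m²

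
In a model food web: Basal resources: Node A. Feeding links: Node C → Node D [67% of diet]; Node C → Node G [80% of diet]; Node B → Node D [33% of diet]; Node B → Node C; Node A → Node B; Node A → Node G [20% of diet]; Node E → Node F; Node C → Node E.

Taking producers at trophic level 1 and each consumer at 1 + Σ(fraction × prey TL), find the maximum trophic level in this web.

Node B: 1 + 1 = 2
Node C: 1 + 2 = 3
Node D: 1 + (0.67×3 + 0.33×2) = 3.67
Node E: 1 + 3 = 4
Node F: 1 + 4 = 5
Node G: 1 + (0.2×1 + 0.8×3) = 3.6

5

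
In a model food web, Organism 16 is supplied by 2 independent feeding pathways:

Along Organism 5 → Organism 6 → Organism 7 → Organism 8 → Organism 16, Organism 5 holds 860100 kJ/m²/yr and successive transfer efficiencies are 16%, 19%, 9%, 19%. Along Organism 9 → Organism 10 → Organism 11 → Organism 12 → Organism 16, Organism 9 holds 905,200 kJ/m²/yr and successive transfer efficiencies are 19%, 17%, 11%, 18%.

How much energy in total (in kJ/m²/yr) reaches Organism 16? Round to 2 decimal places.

Via Organism 5: 860100 × 0.16 × 0.19 × 0.09 × 0.19 = 447.114384 kJ/m²/yr
Via Organism 9: 905200 × 0.19 × 0.17 × 0.11 × 0.18 = 578.911608 kJ/m²/yr
Total at Organism 16: 447.114384 + 578.911608 = 1026.025992 kJ/m²/yr

1026.03 kJ/m²/yr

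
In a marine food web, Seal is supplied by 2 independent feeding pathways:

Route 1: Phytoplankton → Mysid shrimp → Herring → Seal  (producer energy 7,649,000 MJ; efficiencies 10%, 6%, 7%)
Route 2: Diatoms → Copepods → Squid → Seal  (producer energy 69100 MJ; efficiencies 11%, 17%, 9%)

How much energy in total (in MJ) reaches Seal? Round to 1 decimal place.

3328.9 MJ

Route 1: 7649000 × 0.1 × 0.06 × 0.07 = 3212.58 MJ
Route 2: 69100 × 0.11 × 0.17 × 0.09 = 116.2953 MJ
Total at Seal: 3212.58 + 116.2953 = 3328.8753 MJ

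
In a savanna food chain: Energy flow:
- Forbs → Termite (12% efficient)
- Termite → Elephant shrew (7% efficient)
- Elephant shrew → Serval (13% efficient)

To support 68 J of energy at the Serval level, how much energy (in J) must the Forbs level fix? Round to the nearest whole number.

62271 J

Cumulative transfer efficiency: 0.12 × 0.07 × 0.13 = 0.001092
Forbs energy = 68 / 0.001092 = 62271 J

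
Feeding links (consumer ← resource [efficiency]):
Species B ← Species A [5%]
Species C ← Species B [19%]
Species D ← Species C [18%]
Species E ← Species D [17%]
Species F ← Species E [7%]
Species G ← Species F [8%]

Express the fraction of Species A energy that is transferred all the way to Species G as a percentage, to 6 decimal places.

0.000163%

Product of link efficiencies: 0.05 × 0.19 × 0.18 × 0.17 × 0.07 × 0.08 = 0.00000162792
As a percentage: 0.00000162792 × 100 = 0.000163%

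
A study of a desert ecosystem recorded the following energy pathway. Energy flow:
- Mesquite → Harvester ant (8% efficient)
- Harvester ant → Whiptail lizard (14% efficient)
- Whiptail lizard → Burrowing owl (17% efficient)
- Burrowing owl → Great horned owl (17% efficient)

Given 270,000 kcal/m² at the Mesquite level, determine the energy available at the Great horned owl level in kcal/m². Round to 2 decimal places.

Harvester ant: 270000 × 0.08 = 21600 kcal/m²
Whiptail lizard: 21600 × 0.14 = 3024 kcal/m²
Burrowing owl: 3024 × 0.17 = 514.08 kcal/m²
Great horned owl: 514.08 × 0.17 = 87.3936 kcal/m²

87.39 kcal/m²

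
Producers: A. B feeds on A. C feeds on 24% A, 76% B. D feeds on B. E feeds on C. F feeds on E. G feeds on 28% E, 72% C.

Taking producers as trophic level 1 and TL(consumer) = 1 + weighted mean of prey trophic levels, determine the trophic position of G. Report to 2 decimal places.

4.04

B: 1 + 1 = 2
C: 1 + (0.24×1 + 0.76×2) = 2.76
D: 1 + 2 = 3
E: 1 + 2.76 = 3.76
F: 1 + 3.76 = 4.76
G: 1 + (0.28×3.76 + 0.72×2.76) = 4.04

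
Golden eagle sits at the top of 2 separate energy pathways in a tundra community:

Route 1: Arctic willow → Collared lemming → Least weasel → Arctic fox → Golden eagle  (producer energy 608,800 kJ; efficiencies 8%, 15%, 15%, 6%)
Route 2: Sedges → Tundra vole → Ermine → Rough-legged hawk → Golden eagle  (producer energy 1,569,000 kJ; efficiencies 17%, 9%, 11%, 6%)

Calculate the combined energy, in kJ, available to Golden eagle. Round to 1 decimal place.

224.2 kJ

Route 1: 608800 × 0.08 × 0.15 × 0.15 × 0.06 = 65.7504 kJ
Route 2: 1569000 × 0.17 × 0.09 × 0.11 × 0.06 = 158.43762 kJ
Total at Golden eagle: 65.7504 + 158.43762 = 224.18802 kJ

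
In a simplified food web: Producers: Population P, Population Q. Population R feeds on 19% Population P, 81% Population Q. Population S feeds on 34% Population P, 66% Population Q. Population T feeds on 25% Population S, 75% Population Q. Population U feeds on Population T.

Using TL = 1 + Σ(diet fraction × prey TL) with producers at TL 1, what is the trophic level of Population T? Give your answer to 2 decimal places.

Population R: 1 + (0.19×1 + 0.81×1) = 2
Population S: 1 + (0.34×1 + 0.66×1) = 2
Population T: 1 + (0.25×2 + 0.75×1) = 2.25
Population U: 1 + 2.25 = 3.25

2.25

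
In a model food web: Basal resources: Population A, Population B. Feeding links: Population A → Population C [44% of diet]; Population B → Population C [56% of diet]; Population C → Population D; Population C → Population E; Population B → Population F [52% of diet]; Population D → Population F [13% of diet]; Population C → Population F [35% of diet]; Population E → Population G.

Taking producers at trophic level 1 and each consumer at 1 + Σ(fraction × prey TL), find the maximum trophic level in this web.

4

Population C: 1 + (0.44×1 + 0.56×1) = 2
Population D: 1 + 2 = 3
Population E: 1 + 2 = 3
Population F: 1 + (0.52×1 + 0.13×3 + 0.35×2) = 2.61
Population G: 1 + 3 = 4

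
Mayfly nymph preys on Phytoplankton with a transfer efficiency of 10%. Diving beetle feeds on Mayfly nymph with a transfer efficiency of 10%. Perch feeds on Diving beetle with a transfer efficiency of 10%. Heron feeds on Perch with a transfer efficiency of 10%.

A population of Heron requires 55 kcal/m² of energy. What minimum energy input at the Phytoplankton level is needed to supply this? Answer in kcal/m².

550000 kcal/m²

Cumulative transfer efficiency: 0.1 × 0.1 × 0.1 × 0.1 = 0.0001
Phytoplankton energy = 55 / 0.0001 = 550000 kcal/m²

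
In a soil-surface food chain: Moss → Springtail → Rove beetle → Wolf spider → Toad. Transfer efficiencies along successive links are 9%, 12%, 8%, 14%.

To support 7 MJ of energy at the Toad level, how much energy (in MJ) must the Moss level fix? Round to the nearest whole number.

57870 MJ

Cumulative transfer efficiency: 0.09 × 0.12 × 0.08 × 0.14 = 0.00012096
Moss energy = 7 / 0.00012096 = 57870 MJ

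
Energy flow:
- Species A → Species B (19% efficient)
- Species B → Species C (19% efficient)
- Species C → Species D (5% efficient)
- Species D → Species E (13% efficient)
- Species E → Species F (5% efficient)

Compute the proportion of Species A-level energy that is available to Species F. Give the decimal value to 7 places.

Product of link efficiencies: 0.19 × 0.19 × 0.05 × 0.13 × 0.05 = 0.0000117325

0.0000117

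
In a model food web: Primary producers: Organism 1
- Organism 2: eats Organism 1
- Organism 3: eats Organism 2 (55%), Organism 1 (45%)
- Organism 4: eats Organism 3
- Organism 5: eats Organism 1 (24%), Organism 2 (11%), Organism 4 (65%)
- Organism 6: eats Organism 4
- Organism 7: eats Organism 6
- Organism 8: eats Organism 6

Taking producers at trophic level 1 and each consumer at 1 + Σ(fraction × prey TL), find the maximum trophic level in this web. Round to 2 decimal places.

5.55

Organism 2: 1 + 1 = 2
Organism 3: 1 + (0.55×2 + 0.45×1) = 2.55
Organism 4: 1 + 2.55 = 3.55
Organism 5: 1 + (0.24×1 + 0.11×2 + 0.65×3.55) = 3.7675
Organism 6: 1 + 3.55 = 4.55
Organism 7: 1 + 4.55 = 5.55
Organism 8: 1 + 4.55 = 5.55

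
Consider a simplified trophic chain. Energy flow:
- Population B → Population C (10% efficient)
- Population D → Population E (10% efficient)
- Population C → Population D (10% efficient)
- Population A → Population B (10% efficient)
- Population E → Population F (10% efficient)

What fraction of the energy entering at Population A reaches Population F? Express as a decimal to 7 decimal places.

0.0000100

Product of link efficiencies: 0.1 × 0.1 × 0.1 × 0.1 × 0.1 = 0.00001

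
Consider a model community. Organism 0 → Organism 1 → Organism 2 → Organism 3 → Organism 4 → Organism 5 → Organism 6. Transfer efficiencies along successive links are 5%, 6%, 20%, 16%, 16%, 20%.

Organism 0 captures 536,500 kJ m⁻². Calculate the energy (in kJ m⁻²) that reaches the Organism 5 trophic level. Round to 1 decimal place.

8.2 kJ m⁻²

Organism 1: 536500 × 0.05 = 26825 kJ m⁻²
Organism 2: 26825 × 0.06 = 1609.5 kJ m⁻²
Organism 3: 1609.5 × 0.2 = 321.9 kJ m⁻²
Organism 4: 321.9 × 0.16 = 51.504 kJ m⁻²
Organism 5: 51.504 × 0.16 = 8.24064 kJ m⁻²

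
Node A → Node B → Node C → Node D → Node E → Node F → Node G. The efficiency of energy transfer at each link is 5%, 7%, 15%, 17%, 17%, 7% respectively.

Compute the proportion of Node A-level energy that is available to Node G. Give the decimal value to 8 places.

0.00000106

Product of link efficiencies: 0.05 × 0.07 × 0.15 × 0.17 × 0.17 × 0.07 = 0.000001062075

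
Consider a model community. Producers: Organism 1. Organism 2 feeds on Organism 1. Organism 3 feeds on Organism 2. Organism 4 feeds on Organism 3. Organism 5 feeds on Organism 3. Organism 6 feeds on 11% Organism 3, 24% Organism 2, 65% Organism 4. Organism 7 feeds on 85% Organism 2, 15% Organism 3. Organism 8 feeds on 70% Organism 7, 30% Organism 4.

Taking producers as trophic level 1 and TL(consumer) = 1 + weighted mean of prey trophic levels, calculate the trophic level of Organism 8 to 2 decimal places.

4.41

Organism 2: 1 + 1 = 2
Organism 3: 1 + 2 = 3
Organism 4: 1 + 3 = 4
Organism 5: 1 + 3 = 4
Organism 6: 1 + (0.11×3 + 0.24×2 + 0.65×4) = 4.41
Organism 7: 1 + (0.85×2 + 0.15×3) = 3.15
Organism 8: 1 + (0.7×3.15 + 0.3×4) = 4.405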